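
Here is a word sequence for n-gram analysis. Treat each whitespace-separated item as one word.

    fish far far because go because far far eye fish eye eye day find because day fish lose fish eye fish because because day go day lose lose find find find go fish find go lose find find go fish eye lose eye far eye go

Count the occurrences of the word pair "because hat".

Scanning the 45 overlapping bigram windows for "because hat":
  (none found)

0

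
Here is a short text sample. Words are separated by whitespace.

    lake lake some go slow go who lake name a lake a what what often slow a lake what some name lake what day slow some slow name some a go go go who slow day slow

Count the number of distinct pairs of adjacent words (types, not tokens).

37 tokens → 36 bigram windows in total.
Repeated bigrams (each contributes count−1 duplicates):
  a lake: 2
  day slow: 2
  go go: 2
  go who: 2
  lake what: 2
5 duplicate windows → 36 − 5 = 31 distinct.

31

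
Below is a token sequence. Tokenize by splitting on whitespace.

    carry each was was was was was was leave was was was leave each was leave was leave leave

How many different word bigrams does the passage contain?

7

19 tokens → 18 bigram windows in total.
Repeated bigrams (each contributes count−1 duplicates):
  was was: 7
  was leave: 4
  each was: 2
  leave was: 2
11 duplicate windows → 18 − 11 = 7 distinct.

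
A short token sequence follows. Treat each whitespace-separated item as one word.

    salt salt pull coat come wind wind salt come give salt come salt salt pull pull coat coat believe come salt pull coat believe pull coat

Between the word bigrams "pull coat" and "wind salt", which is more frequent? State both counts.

"pull coat" (4 vs 1)

"pull coat": 4 occurrences
"wind salt": 1 occurrence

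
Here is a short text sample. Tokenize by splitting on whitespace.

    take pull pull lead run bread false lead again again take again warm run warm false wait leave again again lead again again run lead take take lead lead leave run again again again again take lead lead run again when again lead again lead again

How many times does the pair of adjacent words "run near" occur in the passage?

0

Scanning the 45 overlapping bigram windows for "run near":
  (none found)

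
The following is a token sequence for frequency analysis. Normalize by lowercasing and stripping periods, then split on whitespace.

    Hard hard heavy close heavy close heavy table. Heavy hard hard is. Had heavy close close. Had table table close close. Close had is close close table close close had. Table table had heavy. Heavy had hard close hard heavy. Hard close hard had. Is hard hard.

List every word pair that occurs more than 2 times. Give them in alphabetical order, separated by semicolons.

Bigram counts meeting the condition (more than 2 times):
  close close: 5
  close had: 3
  hard hard: 3
  heavy close: 3

close close; close had; hard hard; heavy close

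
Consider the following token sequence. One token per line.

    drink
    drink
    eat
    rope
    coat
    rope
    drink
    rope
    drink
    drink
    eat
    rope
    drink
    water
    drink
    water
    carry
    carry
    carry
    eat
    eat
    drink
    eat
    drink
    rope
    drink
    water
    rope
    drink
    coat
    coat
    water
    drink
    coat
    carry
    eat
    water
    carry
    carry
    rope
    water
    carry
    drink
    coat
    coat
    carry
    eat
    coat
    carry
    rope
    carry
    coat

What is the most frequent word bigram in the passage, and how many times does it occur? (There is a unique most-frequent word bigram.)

Bigram frequencies (highest first):
  rope drink: 5
  drink eat: 3
  drink water: 3
  water carry: 3
  carry carry: 3
  carry eat: 3
  … (20 more, each ≤ 3)

"rope drink", 5 times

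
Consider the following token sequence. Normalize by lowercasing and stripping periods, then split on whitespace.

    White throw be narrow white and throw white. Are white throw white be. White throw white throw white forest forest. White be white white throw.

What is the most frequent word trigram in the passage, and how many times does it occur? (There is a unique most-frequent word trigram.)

Trigram frequencies (highest first):
  white throw white: 3
  white be white: 2
  white throw be: 1
  throw be narrow: 1
  be narrow white: 1
  narrow white and: 1
  … (14 more, each ≤ 1)

"white throw white", 3 times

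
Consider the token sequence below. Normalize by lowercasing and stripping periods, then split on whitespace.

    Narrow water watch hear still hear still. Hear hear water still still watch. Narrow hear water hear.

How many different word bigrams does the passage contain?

17 tokens → 16 bigram windows in total.
Repeated bigrams (each contributes count−1 duplicates):
  hear still: 2
  hear water: 2
  still hear: 2
3 duplicate windows → 16 − 3 = 13 distinct.

13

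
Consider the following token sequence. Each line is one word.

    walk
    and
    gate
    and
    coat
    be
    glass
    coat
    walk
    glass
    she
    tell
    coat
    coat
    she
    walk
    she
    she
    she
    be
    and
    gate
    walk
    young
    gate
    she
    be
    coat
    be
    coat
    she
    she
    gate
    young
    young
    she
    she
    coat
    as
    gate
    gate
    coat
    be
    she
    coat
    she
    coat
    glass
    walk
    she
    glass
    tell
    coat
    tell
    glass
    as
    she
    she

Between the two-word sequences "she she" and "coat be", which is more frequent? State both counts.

"she she" (5 vs 3)

"she she": 5 occurrences
"coat be": 3 occurrences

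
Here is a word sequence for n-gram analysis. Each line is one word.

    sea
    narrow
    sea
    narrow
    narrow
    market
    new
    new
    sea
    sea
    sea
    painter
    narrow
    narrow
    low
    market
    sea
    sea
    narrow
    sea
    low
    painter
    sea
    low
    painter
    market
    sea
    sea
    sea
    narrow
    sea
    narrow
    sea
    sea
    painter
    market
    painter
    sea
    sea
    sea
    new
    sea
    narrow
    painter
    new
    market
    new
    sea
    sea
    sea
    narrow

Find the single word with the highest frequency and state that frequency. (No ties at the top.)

"sea", 22 times

Unigram frequencies (highest first):
  sea: 22
  narrow: 10
  painter: 6
  market: 5
  new: 5
  low: 3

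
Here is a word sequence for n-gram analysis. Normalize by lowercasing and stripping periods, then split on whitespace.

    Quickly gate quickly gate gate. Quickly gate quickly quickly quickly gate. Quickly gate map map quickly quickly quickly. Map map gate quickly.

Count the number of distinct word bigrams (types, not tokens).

22 tokens → 21 bigram windows in total.
Repeated bigrams (each contributes count−1 duplicates):
  gate quickly: 5
  quickly gate: 5
  quickly quickly: 4
  map map: 2
12 duplicate windows → 21 − 12 = 9 distinct.

9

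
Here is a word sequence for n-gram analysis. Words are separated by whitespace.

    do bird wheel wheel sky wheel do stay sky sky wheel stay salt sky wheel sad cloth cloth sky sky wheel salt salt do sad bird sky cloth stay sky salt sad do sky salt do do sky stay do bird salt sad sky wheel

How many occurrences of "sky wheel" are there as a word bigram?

5

Scanning the 44 overlapping bigram windows for "sky wheel":
  position 5–6: sky wheel
  position 10–11: sky wheel
  position 14–15: sky wheel
  position 20–21: sky wheel
  position 44–45: sky wheel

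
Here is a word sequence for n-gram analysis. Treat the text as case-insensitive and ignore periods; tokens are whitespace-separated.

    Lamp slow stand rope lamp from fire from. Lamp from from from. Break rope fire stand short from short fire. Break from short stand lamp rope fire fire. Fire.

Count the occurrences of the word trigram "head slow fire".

Scanning the 27 overlapping trigram windows for "head slow fire":
  (none found)

0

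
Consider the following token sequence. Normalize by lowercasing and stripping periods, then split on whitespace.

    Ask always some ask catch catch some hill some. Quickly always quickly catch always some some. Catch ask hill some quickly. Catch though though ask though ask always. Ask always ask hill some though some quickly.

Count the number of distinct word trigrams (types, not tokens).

36 tokens → 34 trigram windows in total.
Repeated trigrams (each contributes count−1 duplicates):
  ask always ask: 2
  ask hill some: 2
  hill some quickly: 2
3 duplicate windows → 34 − 3 = 31 distinct.

31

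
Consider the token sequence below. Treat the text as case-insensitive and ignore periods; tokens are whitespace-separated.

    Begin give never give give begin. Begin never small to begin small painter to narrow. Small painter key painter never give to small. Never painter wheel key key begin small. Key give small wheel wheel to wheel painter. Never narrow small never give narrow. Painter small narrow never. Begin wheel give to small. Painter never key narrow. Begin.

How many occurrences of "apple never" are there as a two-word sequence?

0

Scanning the 57 overlapping bigram windows for "apple never":
  (none found)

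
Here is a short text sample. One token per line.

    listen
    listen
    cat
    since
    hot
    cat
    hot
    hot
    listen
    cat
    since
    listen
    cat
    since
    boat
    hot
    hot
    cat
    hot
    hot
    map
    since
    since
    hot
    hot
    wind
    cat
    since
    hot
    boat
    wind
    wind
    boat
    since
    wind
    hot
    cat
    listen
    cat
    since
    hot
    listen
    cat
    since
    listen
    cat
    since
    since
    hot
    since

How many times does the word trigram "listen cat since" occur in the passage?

Scanning the 48 overlapping trigram windows for "listen cat since":
  position 2–4: listen cat since
  position 9–11: listen cat since
  position 12–14: listen cat since
  position 38–40: listen cat since
  position 42–44: listen cat since
  position 45–47: listen cat since

6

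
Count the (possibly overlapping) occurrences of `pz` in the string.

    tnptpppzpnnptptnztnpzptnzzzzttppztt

Sliding a length-2 window over the 35 characters (34 positions):
  position 7–8: pz
  position 20–21: pz
  position 32–33: pz

3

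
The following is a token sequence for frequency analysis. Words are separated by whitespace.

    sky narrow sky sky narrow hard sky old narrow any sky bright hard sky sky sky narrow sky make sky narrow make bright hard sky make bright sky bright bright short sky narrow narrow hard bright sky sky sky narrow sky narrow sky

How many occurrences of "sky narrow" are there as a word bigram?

7

Scanning the 42 overlapping bigram windows for "sky narrow":
  position 1–2: sky narrow
  position 4–5: sky narrow
  position 16–17: sky narrow
  position 20–21: sky narrow
  position 32–33: sky narrow
  position 39–40: sky narrow
  position 41–42: sky narrow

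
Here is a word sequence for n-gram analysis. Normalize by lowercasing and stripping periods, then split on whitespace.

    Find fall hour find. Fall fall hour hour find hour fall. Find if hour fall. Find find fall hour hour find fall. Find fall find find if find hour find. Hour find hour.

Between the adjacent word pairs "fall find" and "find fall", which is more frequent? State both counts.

"fall find": 4 occurrences
"find fall": 5 occurrences

"find fall" (5 vs 4)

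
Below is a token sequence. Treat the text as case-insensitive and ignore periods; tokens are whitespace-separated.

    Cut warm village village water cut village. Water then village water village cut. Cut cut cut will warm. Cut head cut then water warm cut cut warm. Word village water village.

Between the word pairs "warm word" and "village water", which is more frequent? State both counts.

"warm word": 1 occurrence
"village water": 4 occurrences

"village water" (4 vs 1)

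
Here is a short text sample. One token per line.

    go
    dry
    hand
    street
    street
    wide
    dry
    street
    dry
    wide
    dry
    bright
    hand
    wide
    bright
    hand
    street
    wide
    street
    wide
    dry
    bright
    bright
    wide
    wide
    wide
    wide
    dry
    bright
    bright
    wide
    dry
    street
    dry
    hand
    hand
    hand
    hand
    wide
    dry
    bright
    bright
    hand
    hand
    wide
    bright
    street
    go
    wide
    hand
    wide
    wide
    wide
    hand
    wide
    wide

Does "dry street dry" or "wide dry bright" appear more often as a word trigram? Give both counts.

"dry street dry": 2 occurrences
"wide dry bright": 4 occurrences

"wide dry bright" (4 vs 2)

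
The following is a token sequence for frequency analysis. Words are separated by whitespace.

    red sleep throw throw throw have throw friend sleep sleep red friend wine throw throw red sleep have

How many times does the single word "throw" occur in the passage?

Scanning the 18 tokens for "throw":
  position 3: throw
  position 4: throw
  position 5: throw
  position 7: throw
  position 14: throw
  position 15: throw

6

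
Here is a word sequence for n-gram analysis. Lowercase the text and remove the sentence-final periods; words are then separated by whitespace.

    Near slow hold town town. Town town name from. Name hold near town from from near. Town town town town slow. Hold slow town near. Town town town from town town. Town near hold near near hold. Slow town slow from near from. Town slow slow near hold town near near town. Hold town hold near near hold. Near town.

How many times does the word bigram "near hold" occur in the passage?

4

Scanning the 59 overlapping bigram windows for "near hold":
  position 33–34: near hold
  position 36–37: near hold
  position 47–48: near hold
  position 57–58: near hold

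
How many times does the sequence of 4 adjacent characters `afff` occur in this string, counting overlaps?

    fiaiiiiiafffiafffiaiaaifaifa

2

Sliding a length-4 window over the 28 characters (25 positions):
  position 9–12: afff
  position 14–17: afff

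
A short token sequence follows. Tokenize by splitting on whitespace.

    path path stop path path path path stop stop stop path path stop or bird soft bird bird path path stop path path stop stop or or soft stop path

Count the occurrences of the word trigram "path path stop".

5

Scanning the 28 overlapping trigram windows for "path path stop":
  position 1–3: path path stop
  position 6–8: path path stop
  position 11–13: path path stop
  position 19–21: path path stop
  position 22–24: path path stop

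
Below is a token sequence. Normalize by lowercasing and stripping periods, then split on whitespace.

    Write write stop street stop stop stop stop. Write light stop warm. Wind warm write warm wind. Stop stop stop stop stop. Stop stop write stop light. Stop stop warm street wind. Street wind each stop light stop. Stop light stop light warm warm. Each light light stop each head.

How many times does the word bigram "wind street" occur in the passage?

Scanning the 49 overlapping bigram windows for "wind street":
  position 32–33: wind street

1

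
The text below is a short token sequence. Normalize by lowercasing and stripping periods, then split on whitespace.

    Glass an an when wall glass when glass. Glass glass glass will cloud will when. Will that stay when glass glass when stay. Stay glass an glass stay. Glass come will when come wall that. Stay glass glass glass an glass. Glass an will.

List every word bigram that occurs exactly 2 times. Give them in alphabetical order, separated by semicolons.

an glass; glass when; that stay; when glass; will when

Bigram counts meeting the condition (exactly 2 times):
  an glass: 2
  glass when: 2
  that stay: 2
  when glass: 2
  will when: 2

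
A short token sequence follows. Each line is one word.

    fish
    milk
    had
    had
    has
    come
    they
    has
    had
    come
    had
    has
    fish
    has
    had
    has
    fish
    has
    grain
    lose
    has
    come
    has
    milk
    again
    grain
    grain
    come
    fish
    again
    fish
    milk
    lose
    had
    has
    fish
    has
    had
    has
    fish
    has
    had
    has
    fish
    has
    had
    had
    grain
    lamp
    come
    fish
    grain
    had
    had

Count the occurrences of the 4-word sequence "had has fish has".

Scanning the 51 overlapping 4-gram windows for "had has fish has":
  position 11–14: had has fish has
  position 15–18: had has fish has
  position 34–37: had has fish has
  position 38–41: had has fish has
  position 42–45: had has fish has

5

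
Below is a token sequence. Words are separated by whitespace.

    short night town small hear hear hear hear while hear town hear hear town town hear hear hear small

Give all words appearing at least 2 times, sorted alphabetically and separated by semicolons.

hear; small; town

Unigram counts meeting the condition (at least 2 times):
  hear: 10
  small: 2
  town: 4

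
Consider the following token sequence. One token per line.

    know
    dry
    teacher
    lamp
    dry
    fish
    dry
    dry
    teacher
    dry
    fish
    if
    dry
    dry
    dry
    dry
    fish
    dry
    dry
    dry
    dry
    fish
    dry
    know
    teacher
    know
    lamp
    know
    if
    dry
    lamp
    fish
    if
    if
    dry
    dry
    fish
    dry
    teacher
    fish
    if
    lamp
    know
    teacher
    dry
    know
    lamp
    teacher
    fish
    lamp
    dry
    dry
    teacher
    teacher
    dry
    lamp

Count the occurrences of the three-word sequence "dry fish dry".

Scanning the 54 overlapping trigram windows for "dry fish dry":
  position 5–7: dry fish dry
  position 16–18: dry fish dry
  position 21–23: dry fish dry
  position 36–38: dry fish dry

4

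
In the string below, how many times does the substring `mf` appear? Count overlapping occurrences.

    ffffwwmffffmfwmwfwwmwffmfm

3

Sliding a length-2 window over the 26 characters (25 positions):
  position 7–8: mf
  position 12–13: mf
  position 24–25: mf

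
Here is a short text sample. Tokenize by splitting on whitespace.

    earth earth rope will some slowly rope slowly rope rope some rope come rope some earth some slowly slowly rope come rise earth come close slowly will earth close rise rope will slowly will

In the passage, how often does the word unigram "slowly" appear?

6

Scanning the 34 tokens for "slowly":
  position 6: slowly
  position 8: slowly
  position 18: slowly
  position 19: slowly
  position 26: slowly
  position 33: slowly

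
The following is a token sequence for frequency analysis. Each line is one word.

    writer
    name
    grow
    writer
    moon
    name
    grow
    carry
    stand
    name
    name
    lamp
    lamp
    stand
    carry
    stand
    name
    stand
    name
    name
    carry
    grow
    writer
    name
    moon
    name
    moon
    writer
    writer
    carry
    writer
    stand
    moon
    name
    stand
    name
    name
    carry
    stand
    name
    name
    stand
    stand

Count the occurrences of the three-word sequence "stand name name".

4

Scanning the 41 overlapping trigram windows for "stand name name":
  position 9–11: stand name name
  position 18–20: stand name name
  position 35–37: stand name name
  position 39–41: stand name name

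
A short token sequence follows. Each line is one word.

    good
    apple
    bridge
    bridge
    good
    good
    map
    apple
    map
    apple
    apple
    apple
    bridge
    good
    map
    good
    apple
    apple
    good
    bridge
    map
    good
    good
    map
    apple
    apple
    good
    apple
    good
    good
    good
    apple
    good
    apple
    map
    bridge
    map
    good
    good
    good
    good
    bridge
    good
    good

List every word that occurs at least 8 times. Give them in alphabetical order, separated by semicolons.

Unigram counts meeting the condition (at least 8 times):
  apple: 12
  good: 19

apple; good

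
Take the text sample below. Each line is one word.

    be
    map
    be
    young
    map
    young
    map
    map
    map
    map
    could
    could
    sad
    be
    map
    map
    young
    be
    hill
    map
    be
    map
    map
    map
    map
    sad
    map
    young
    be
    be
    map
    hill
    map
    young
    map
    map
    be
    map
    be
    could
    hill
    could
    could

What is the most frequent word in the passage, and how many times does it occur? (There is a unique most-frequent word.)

Unigram frequencies (highest first):
  map: 19
  be: 9
  young: 5
  could: 5
  hill: 3
  sad: 2

"map", 19 times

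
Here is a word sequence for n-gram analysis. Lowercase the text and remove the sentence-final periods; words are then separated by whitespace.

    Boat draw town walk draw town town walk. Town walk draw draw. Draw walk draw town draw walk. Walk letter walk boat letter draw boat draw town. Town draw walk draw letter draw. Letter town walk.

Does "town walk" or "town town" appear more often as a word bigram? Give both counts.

"town walk" (4 vs 2)

"town walk": 4 occurrences
"town town": 2 occurrences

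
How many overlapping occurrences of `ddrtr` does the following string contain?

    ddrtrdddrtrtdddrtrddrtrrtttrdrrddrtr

Sliding a length-5 window over the 36 characters (32 positions):
  position 1–5: ddrtr
  position 7–11: ddrtr
  position 14–18: ddrtr
  position 19–23: ddrtr
  position 32–36: ddrtr

5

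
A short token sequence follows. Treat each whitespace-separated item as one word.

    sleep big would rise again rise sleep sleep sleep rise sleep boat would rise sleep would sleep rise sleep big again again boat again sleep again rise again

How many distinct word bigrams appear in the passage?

28 tokens → 27 bigram windows in total.
Repeated bigrams (each contributes count−1 duplicates):
  rise sleep: 4
  again rise: 2
  rise again: 2
  sleep big: 2
  sleep rise: 2
  sleep sleep: 2
  would rise: 2
9 duplicate windows → 27 − 9 = 18 distinct.

18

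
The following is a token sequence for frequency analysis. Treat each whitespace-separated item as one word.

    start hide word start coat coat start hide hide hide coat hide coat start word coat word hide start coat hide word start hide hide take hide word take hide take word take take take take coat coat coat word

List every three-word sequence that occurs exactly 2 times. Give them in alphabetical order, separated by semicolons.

hide word start; start hide hide; take take take

Trigram counts meeting the condition (exactly 2 times):
  hide word start: 2
  start hide hide: 2
  take take take: 2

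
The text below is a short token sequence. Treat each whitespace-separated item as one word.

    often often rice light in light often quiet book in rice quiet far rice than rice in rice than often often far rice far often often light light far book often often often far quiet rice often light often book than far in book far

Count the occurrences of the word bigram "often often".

5

Scanning the 44 overlapping bigram windows for "often often":
  position 1–2: often often
  position 20–21: often often
  position 25–26: often often
  position 31–32: often often
  position 32–33: often often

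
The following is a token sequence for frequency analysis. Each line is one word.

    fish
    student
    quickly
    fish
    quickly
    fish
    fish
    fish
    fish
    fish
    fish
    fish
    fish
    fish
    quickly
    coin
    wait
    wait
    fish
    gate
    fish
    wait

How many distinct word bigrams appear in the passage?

22 tokens → 21 bigram windows in total.
Repeated bigrams (each contributes count−1 duplicates):
  fish fish: 8
  fish quickly: 2
  quickly fish: 2
9 duplicate windows → 21 − 9 = 12 distinct.

12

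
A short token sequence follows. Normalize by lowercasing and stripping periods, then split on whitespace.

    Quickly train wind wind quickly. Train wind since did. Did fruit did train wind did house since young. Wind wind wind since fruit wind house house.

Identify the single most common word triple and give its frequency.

"quickly train wind", 2 times

Trigram frequencies (highest first):
  quickly train wind: 2
  train wind wind: 1
  wind wind quickly: 1
  wind quickly train: 1
  train wind since: 1
  wind since did: 1
  … (17 more, each ≤ 1)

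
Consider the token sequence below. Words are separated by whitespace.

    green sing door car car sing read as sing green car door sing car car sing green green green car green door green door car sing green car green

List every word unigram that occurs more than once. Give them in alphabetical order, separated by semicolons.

car; door; green; sing

Unigram counts meeting the condition (more than once):
  car: 8
  door: 4
  green: 9
  sing: 6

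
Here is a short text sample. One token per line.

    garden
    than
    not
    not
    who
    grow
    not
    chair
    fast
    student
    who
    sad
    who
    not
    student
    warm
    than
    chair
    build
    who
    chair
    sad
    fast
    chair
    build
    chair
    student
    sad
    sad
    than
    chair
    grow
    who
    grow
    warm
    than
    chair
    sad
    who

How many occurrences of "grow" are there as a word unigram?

Scanning the 39 tokens for "grow":
  position 6: grow
  position 32: grow
  position 34: grow

3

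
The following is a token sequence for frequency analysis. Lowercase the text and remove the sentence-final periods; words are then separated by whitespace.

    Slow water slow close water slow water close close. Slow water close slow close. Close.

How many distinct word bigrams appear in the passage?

15 tokens → 14 bigram windows in total.
Repeated bigrams (each contributes count−1 duplicates):
  slow water: 3
  close close: 2
  close slow: 2
  slow close: 2
  water close: 2
  water slow: 2
7 duplicate windows → 14 − 7 = 7 distinct.

7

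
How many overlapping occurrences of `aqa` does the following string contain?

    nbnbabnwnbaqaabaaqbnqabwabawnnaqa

Sliding a length-3 window over the 33 characters (31 positions):
  position 11–13: aqa
  position 31–33: aqa

2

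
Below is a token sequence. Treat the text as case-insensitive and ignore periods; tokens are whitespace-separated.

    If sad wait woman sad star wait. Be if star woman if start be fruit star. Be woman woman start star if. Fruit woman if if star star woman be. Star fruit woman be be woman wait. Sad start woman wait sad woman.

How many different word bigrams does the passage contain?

43 tokens → 42 bigram windows in total.
Repeated bigrams (each contributes count−1 duplicates):
  be woman: 2
  fruit woman: 2
  if star: 2
  star woman: 2
  wait sad: 2
  woman be: 2
  woman if: 2
  woman wait: 2
8 duplicate windows → 42 − 8 = 34 distinct.

34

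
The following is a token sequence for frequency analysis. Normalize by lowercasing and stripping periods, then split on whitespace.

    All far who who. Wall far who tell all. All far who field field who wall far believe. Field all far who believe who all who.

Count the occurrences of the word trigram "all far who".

Scanning the 24 overlapping trigram windows for "all far who":
  position 1–3: all far who
  position 10–12: all far who
  position 20–22: all far who

3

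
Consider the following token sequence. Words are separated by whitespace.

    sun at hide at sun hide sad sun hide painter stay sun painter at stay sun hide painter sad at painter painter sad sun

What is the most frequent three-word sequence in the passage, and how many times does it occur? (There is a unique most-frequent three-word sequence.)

Trigram frequencies (highest first):
  sun hide painter: 2
  sun at hide: 1
  at hide at: 1
  hide at sun: 1
  at sun hide: 1
  sun hide sad: 1
  … (15 more, each ≤ 1)

"sun hide painter", 2 times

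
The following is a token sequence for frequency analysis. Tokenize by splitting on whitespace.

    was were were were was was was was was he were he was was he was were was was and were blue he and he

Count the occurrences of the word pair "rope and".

0

Scanning the 24 overlapping bigram windows for "rope and":
  (none found)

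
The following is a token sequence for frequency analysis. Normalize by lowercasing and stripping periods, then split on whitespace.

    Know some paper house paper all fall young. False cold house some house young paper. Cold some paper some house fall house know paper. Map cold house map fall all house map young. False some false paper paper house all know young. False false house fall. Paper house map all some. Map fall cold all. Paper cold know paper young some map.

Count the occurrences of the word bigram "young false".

Scanning the 61 overlapping bigram windows for "young false":
  position 8–9: young false
  position 33–34: young false
  position 42–43: young false

3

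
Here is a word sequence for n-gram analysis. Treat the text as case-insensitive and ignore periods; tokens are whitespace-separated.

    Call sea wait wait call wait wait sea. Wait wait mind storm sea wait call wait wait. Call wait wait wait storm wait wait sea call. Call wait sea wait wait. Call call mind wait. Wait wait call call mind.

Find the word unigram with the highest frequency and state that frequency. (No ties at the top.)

"wait", 20 times

Unigram frequencies (highest first):
  wait: 20
  call: 10
  sea: 5
  mind: 3
  storm: 2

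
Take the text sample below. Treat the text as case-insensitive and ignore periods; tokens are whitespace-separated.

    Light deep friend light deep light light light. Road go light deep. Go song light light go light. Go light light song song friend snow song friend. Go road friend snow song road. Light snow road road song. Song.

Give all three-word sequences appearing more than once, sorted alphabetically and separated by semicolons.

friend snow song; light go light

Trigram counts meeting the condition (more than once):
  friend snow song: 2
  light go light: 2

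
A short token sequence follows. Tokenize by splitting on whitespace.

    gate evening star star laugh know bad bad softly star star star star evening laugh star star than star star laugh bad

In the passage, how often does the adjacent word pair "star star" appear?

6

Scanning the 21 overlapping bigram windows for "star star":
  position 3–4: star star
  position 10–11: star star
  position 11–12: star star
  position 12–13: star star
  position 16–17: star star
  position 19–20: star star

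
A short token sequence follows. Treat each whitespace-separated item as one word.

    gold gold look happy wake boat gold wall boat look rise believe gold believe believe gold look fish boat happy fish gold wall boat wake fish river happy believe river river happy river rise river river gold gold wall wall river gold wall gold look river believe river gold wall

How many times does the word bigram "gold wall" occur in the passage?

Scanning the 49 overlapping bigram windows for "gold wall":
  position 7–8: gold wall
  position 22–23: gold wall
  position 38–39: gold wall
  position 42–43: gold wall
  position 49–50: gold wall

5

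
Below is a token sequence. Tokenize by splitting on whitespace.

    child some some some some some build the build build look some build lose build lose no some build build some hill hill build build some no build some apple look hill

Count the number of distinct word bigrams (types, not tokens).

21

32 tokens → 31 bigram windows in total.
Repeated bigrams (each contributes count−1 duplicates):
  some some: 4
  build build: 3
  build some: 3
  some build: 3
  build lose: 2
10 duplicate windows → 31 − 10 = 21 distinct.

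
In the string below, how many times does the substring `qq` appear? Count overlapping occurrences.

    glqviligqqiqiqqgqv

Sliding a length-2 window over the 18 characters (17 positions):
  position 9–10: qq
  position 14–15: qq

2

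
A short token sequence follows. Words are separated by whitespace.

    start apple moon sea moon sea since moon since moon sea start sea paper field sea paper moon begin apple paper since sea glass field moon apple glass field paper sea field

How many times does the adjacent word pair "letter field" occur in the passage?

Scanning the 31 overlapping bigram windows for "letter field":
  (none found)

0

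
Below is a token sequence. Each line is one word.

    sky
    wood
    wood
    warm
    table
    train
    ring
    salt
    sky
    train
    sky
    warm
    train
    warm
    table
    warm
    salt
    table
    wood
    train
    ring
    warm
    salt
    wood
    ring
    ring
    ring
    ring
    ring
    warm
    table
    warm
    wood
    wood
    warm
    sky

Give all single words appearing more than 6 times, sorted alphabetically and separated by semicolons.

ring; warm

Unigram counts meeting the condition (more than 6 times):
  ring: 7
  warm: 8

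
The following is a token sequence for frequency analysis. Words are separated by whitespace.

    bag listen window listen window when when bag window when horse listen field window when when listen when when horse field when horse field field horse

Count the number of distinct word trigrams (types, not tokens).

22

26 tokens → 24 trigram windows in total.
Repeated trigrams (each contributes count−1 duplicates):
  when horse field: 2
  window when when: 2
2 duplicate windows → 24 − 2 = 22 distinct.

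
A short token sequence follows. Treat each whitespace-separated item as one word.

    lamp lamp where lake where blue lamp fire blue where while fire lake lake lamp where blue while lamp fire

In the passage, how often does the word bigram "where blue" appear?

2

Scanning the 19 overlapping bigram windows for "where blue":
  position 5–6: where blue
  position 16–17: where blue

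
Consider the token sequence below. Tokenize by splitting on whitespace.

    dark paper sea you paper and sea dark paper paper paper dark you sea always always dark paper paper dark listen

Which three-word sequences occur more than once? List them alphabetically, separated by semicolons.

Trigram counts meeting the condition (more than once):
  dark paper paper: 2
  paper paper dark: 2

dark paper paper; paper paper dark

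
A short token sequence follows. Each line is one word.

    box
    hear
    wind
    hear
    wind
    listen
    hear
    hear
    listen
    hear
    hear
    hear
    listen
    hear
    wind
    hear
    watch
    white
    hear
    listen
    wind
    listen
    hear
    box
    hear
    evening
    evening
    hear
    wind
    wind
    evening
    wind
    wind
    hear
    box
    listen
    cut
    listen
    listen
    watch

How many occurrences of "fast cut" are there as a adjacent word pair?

0

Scanning the 39 overlapping bigram windows for "fast cut":
  (none found)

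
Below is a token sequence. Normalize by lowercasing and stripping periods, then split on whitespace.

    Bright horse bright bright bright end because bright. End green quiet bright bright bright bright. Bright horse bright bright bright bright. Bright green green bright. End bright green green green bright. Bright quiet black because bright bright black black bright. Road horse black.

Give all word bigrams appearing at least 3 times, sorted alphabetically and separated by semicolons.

Bigram counts meeting the condition (at least 3 times):
  bright bright: 12
  bright end: 3
  green green: 3

bright bright; bright end; green green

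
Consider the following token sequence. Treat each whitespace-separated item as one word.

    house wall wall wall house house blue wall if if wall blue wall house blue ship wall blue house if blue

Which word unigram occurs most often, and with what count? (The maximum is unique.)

"wall", 7 times

Unigram frequencies (highest first):
  wall: 7
  house: 5
  blue: 5
  if: 3
  ship: 1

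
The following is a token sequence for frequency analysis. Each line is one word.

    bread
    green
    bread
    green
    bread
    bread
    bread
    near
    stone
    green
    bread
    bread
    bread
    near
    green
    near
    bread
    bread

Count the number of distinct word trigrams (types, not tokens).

12

18 tokens → 16 trigram windows in total.
Repeated trigrams (each contributes count−1 duplicates):
  bread bread bread: 2
  bread bread near: 2
  bread green bread: 2
  green bread bread: 2
4 duplicate windows → 16 − 4 = 12 distinct.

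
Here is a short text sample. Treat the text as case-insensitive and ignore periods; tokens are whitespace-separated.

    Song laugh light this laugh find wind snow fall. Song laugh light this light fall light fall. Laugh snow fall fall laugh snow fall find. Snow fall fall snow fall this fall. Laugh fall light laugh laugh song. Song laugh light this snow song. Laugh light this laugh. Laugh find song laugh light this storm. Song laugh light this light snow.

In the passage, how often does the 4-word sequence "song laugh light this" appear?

Scanning the 58 overlapping 4-gram windows for "song laugh light this":
  position 1–4: song laugh light this
  position 10–13: song laugh light this
  position 39–42: song laugh light this
  position 44–47: song laugh light this
  position 51–54: song laugh light this
  position 56–59: song laugh light this

6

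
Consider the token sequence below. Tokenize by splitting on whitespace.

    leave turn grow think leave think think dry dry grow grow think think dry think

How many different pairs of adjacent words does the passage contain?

15 tokens → 14 bigram windows in total.
Repeated bigrams (each contributes count−1 duplicates):
  grow think: 2
  think dry: 2
  think think: 2
3 duplicate windows → 14 − 3 = 11 distinct.

11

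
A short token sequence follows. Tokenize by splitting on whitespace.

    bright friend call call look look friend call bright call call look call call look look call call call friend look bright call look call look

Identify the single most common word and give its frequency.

"call", 12 times

Unigram frequencies (highest first):
  call: 12
  look: 8
  bright: 3
  friend: 3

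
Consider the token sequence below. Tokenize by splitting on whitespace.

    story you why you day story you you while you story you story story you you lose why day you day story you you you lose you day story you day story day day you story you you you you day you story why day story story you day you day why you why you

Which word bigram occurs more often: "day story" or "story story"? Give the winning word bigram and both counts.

"day story" (5 vs 2)

"day story": 5 occurrences
"story story": 2 occurrences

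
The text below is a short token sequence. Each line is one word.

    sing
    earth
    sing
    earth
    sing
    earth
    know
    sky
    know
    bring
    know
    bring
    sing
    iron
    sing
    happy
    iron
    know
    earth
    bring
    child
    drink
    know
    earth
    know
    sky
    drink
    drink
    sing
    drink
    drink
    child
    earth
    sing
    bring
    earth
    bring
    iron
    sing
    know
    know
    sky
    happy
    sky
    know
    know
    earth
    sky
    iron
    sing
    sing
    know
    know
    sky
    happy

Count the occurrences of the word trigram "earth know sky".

2

Scanning the 53 overlapping trigram windows for "earth know sky":
  position 6–8: earth know sky
  position 24–26: earth know sky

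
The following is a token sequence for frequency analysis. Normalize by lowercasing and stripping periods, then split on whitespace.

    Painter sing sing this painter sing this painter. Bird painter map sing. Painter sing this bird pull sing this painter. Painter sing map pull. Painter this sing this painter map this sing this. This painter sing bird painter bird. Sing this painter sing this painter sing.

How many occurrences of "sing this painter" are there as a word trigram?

Scanning the 44 overlapping trigram windows for "sing this painter":
  position 3–5: sing this painter
  position 6–8: sing this painter
  position 18–20: sing this painter
  position 27–29: sing this painter
  position 40–42: sing this painter
  position 43–45: sing this painter

6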